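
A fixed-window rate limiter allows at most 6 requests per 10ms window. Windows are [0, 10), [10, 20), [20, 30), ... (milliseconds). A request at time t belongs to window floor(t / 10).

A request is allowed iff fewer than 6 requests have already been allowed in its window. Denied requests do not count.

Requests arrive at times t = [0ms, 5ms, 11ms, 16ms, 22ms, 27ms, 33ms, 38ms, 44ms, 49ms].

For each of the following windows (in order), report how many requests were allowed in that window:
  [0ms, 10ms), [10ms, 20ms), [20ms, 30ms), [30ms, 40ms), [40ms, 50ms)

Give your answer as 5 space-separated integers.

Answer: 2 2 2 2 2

Derivation:
Processing requests:
  req#1 t=0ms (window 0): ALLOW
  req#2 t=5ms (window 0): ALLOW
  req#3 t=11ms (window 1): ALLOW
  req#4 t=16ms (window 1): ALLOW
  req#5 t=22ms (window 2): ALLOW
  req#6 t=27ms (window 2): ALLOW
  req#7 t=33ms (window 3): ALLOW
  req#8 t=38ms (window 3): ALLOW
  req#9 t=44ms (window 4): ALLOW
  req#10 t=49ms (window 4): ALLOW

Allowed counts by window: 2 2 2 2 2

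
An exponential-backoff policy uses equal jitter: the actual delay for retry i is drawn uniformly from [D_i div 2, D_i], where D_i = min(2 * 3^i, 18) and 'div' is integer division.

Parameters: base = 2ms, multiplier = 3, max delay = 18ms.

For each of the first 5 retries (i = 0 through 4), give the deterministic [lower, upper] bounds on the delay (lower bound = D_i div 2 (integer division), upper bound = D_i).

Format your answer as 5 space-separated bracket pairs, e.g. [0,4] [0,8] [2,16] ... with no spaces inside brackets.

Computing bounds per retry:
  i=0: D_i=min(2*3^0,18)=2, bounds=[1,2]
  i=1: D_i=min(2*3^1,18)=6, bounds=[3,6]
  i=2: D_i=min(2*3^2,18)=18, bounds=[9,18]
  i=3: D_i=min(2*3^3,18)=18, bounds=[9,18]
  i=4: D_i=min(2*3^4,18)=18, bounds=[9,18]

Answer: [1,2] [3,6] [9,18] [9,18] [9,18]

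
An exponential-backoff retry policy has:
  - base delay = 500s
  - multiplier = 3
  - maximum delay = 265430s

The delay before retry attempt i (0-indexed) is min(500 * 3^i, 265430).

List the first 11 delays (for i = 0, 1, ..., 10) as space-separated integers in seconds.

Answer: 500 1500 4500 13500 40500 121500 265430 265430 265430 265430 265430

Derivation:
Computing each delay:
  i=0: min(500*3^0, 265430) = 500
  i=1: min(500*3^1, 265430) = 1500
  i=2: min(500*3^2, 265430) = 4500
  i=3: min(500*3^3, 265430) = 13500
  i=4: min(500*3^4, 265430) = 40500
  i=5: min(500*3^5, 265430) = 121500
  i=6: min(500*3^6, 265430) = 265430
  i=7: min(500*3^7, 265430) = 265430
  i=8: min(500*3^8, 265430) = 265430
  i=9: min(500*3^9, 265430) = 265430
  i=10: min(500*3^10, 265430) = 265430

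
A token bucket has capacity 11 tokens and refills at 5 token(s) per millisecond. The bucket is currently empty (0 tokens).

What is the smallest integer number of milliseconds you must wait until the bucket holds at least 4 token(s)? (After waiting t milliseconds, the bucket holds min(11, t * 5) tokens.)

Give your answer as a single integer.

Need t * 5 >= 4, so t >= 4/5.
Smallest integer t = ceil(4/5) = 1.

Answer: 1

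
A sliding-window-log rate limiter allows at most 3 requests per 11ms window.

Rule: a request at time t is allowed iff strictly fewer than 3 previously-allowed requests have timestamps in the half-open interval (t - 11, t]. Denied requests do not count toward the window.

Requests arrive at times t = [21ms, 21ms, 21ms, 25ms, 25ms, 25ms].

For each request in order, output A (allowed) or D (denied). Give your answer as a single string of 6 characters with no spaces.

Answer: AAADDD

Derivation:
Tracking allowed requests in the window:
  req#1 t=21ms: ALLOW
  req#2 t=21ms: ALLOW
  req#3 t=21ms: ALLOW
  req#4 t=25ms: DENY
  req#5 t=25ms: DENY
  req#6 t=25ms: DENY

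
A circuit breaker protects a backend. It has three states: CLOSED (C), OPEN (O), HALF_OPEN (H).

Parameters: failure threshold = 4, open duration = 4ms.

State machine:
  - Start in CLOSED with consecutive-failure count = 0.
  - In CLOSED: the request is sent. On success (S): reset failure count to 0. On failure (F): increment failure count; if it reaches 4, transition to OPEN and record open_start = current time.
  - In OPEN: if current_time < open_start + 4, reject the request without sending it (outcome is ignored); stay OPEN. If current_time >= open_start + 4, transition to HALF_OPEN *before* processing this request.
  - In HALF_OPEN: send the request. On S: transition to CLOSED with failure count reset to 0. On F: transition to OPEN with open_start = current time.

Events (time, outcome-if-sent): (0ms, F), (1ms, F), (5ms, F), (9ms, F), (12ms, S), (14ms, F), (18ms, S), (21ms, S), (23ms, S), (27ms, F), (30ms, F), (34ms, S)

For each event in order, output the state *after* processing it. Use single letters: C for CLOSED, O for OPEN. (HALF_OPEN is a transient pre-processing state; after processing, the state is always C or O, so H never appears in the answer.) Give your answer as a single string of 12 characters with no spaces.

State after each event:
  event#1 t=0ms outcome=F: state=CLOSED
  event#2 t=1ms outcome=F: state=CLOSED
  event#3 t=5ms outcome=F: state=CLOSED
  event#4 t=9ms outcome=F: state=OPEN
  event#5 t=12ms outcome=S: state=OPEN
  event#6 t=14ms outcome=F: state=OPEN
  event#7 t=18ms outcome=S: state=CLOSED
  event#8 t=21ms outcome=S: state=CLOSED
  event#9 t=23ms outcome=S: state=CLOSED
  event#10 t=27ms outcome=F: state=CLOSED
  event#11 t=30ms outcome=F: state=CLOSED
  event#12 t=34ms outcome=S: state=CLOSED

Answer: CCCOOOCCCCCC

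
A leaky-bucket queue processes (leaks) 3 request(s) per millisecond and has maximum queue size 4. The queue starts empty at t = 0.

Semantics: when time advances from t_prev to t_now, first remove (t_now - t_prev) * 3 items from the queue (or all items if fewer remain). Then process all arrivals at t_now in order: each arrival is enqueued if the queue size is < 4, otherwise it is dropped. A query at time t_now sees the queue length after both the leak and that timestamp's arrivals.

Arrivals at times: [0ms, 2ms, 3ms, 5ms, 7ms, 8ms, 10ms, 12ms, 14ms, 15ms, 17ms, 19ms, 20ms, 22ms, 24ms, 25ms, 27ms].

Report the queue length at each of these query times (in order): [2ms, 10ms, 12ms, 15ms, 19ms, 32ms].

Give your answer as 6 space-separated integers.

Answer: 1 1 1 1 1 0

Derivation:
Queue lengths at query times:
  query t=2ms: backlog = 1
  query t=10ms: backlog = 1
  query t=12ms: backlog = 1
  query t=15ms: backlog = 1
  query t=19ms: backlog = 1
  query t=32ms: backlog = 0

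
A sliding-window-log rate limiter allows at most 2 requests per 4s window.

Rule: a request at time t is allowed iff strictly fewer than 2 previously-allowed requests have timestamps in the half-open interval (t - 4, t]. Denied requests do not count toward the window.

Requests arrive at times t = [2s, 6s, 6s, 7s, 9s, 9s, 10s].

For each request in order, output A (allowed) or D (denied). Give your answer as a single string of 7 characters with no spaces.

Answer: AAADDDA

Derivation:
Tracking allowed requests in the window:
  req#1 t=2s: ALLOW
  req#2 t=6s: ALLOW
  req#3 t=6s: ALLOW
  req#4 t=7s: DENY
  req#5 t=9s: DENY
  req#6 t=9s: DENY
  req#7 t=10s: ALLOW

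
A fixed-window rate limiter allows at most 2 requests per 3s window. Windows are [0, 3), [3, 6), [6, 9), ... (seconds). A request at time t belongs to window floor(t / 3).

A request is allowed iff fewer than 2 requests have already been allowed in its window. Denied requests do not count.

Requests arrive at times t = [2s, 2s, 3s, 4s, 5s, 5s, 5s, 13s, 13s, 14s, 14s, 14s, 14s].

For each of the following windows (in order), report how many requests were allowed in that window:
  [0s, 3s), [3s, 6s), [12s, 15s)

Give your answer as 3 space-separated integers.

Processing requests:
  req#1 t=2s (window 0): ALLOW
  req#2 t=2s (window 0): ALLOW
  req#3 t=3s (window 1): ALLOW
  req#4 t=4s (window 1): ALLOW
  req#5 t=5s (window 1): DENY
  req#6 t=5s (window 1): DENY
  req#7 t=5s (window 1): DENY
  req#8 t=13s (window 4): ALLOW
  req#9 t=13s (window 4): ALLOW
  req#10 t=14s (window 4): DENY
  req#11 t=14s (window 4): DENY
  req#12 t=14s (window 4): DENY
  req#13 t=14s (window 4): DENY

Allowed counts by window: 2 2 2

Answer: 2 2 2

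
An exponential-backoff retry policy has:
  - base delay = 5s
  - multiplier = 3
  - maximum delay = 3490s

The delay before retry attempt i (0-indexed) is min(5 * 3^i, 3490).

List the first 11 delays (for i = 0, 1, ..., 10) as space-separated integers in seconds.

Answer: 5 15 45 135 405 1215 3490 3490 3490 3490 3490

Derivation:
Computing each delay:
  i=0: min(5*3^0, 3490) = 5
  i=1: min(5*3^1, 3490) = 15
  i=2: min(5*3^2, 3490) = 45
  i=3: min(5*3^3, 3490) = 135
  i=4: min(5*3^4, 3490) = 405
  i=5: min(5*3^5, 3490) = 1215
  i=6: min(5*3^6, 3490) = 3490
  i=7: min(5*3^7, 3490) = 3490
  i=8: min(5*3^8, 3490) = 3490
  i=9: min(5*3^9, 3490) = 3490
  i=10: min(5*3^10, 3490) = 3490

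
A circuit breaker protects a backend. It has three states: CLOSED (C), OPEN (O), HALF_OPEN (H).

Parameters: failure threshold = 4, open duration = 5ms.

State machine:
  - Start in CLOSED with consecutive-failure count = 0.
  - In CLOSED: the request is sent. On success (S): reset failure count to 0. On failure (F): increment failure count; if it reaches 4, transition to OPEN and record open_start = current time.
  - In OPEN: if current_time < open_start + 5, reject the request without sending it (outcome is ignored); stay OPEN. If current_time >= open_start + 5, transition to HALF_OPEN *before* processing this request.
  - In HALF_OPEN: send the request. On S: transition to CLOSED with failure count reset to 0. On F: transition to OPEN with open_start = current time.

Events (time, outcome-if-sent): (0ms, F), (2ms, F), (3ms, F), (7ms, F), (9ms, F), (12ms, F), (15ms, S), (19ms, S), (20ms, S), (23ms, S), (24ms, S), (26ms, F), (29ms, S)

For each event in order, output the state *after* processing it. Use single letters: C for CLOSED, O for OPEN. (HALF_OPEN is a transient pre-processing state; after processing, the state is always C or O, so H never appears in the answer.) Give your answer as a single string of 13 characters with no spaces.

Answer: CCCOOOOCCCCCC

Derivation:
State after each event:
  event#1 t=0ms outcome=F: state=CLOSED
  event#2 t=2ms outcome=F: state=CLOSED
  event#3 t=3ms outcome=F: state=CLOSED
  event#4 t=7ms outcome=F: state=OPEN
  event#5 t=9ms outcome=F: state=OPEN
  event#6 t=12ms outcome=F: state=OPEN
  event#7 t=15ms outcome=S: state=OPEN
  event#8 t=19ms outcome=S: state=CLOSED
  event#9 t=20ms outcome=S: state=CLOSED
  event#10 t=23ms outcome=S: state=CLOSED
  event#11 t=24ms outcome=S: state=CLOSED
  event#12 t=26ms outcome=F: state=CLOSED
  event#13 t=29ms outcome=S: state=CLOSED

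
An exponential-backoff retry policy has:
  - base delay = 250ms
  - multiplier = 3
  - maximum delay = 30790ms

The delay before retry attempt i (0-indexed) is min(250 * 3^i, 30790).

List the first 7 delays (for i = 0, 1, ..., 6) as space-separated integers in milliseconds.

Answer: 250 750 2250 6750 20250 30790 30790

Derivation:
Computing each delay:
  i=0: min(250*3^0, 30790) = 250
  i=1: min(250*3^1, 30790) = 750
  i=2: min(250*3^2, 30790) = 2250
  i=3: min(250*3^3, 30790) = 6750
  i=4: min(250*3^4, 30790) = 20250
  i=5: min(250*3^5, 30790) = 30790
  i=6: min(250*3^6, 30790) = 30790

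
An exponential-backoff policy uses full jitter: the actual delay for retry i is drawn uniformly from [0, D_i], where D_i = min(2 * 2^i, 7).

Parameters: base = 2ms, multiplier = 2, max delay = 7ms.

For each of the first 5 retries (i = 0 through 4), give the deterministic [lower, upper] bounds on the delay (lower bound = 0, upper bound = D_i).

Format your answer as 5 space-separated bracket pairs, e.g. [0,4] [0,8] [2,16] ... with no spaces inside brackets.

Computing bounds per retry:
  i=0: D_i=min(2*2^0,7)=2, bounds=[0,2]
  i=1: D_i=min(2*2^1,7)=4, bounds=[0,4]
  i=2: D_i=min(2*2^2,7)=7, bounds=[0,7]
  i=3: D_i=min(2*2^3,7)=7, bounds=[0,7]
  i=4: D_i=min(2*2^4,7)=7, bounds=[0,7]

Answer: [0,2] [0,4] [0,7] [0,7] [0,7]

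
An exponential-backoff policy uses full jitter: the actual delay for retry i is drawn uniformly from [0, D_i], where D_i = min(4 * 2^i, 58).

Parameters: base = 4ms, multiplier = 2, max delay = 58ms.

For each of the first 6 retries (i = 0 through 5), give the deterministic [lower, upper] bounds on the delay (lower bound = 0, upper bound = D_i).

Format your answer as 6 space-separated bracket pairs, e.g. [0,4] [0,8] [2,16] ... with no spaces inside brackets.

Answer: [0,4] [0,8] [0,16] [0,32] [0,58] [0,58]

Derivation:
Computing bounds per retry:
  i=0: D_i=min(4*2^0,58)=4, bounds=[0,4]
  i=1: D_i=min(4*2^1,58)=8, bounds=[0,8]
  i=2: D_i=min(4*2^2,58)=16, bounds=[0,16]
  i=3: D_i=min(4*2^3,58)=32, bounds=[0,32]
  i=4: D_i=min(4*2^4,58)=58, bounds=[0,58]
  i=5: D_i=min(4*2^5,58)=58, bounds=[0,58]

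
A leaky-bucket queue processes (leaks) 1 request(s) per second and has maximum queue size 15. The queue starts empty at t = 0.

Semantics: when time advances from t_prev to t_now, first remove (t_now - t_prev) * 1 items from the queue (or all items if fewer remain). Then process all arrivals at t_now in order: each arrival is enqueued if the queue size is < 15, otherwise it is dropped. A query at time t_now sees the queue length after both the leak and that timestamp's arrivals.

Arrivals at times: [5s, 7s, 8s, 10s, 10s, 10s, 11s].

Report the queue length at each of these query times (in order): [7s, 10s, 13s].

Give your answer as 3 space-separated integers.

Queue lengths at query times:
  query t=7s: backlog = 1
  query t=10s: backlog = 3
  query t=13s: backlog = 1

Answer: 1 3 1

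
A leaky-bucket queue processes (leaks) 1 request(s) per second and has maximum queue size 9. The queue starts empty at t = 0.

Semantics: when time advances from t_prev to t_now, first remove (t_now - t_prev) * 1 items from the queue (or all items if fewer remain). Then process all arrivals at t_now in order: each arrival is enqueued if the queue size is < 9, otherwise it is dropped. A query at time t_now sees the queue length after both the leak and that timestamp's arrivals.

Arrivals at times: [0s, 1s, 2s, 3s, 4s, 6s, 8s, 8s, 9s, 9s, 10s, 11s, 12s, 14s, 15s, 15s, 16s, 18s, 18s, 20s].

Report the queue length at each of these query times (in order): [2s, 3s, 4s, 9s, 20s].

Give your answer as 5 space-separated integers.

Answer: 1 1 1 3 2

Derivation:
Queue lengths at query times:
  query t=2s: backlog = 1
  query t=3s: backlog = 1
  query t=4s: backlog = 1
  query t=9s: backlog = 3
  query t=20s: backlog = 2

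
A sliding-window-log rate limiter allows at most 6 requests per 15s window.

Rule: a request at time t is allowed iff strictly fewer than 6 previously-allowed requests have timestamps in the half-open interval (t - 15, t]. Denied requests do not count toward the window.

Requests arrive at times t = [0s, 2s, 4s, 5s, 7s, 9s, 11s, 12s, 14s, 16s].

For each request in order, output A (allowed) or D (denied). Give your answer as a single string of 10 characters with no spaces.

Answer: AAAAAADDDA

Derivation:
Tracking allowed requests in the window:
  req#1 t=0s: ALLOW
  req#2 t=2s: ALLOW
  req#3 t=4s: ALLOW
  req#4 t=5s: ALLOW
  req#5 t=7s: ALLOW
  req#6 t=9s: ALLOW
  req#7 t=11s: DENY
  req#8 t=12s: DENY
  req#9 t=14s: DENY
  req#10 t=16s: ALLOW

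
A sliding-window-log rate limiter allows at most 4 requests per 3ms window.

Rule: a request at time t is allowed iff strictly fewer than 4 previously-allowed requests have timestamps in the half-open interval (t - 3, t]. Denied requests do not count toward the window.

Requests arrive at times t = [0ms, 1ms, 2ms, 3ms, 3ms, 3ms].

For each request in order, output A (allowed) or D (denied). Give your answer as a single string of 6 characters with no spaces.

Answer: AAAAAD

Derivation:
Tracking allowed requests in the window:
  req#1 t=0ms: ALLOW
  req#2 t=1ms: ALLOW
  req#3 t=2ms: ALLOW
  req#4 t=3ms: ALLOW
  req#5 t=3ms: ALLOW
  req#6 t=3ms: DENY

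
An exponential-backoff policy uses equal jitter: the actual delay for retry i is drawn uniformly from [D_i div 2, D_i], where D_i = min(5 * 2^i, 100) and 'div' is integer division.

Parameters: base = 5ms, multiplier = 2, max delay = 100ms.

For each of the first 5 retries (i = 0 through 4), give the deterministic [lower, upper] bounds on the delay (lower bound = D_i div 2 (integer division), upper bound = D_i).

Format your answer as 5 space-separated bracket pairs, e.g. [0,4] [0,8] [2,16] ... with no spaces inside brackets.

Answer: [2,5] [5,10] [10,20] [20,40] [40,80]

Derivation:
Computing bounds per retry:
  i=0: D_i=min(5*2^0,100)=5, bounds=[2,5]
  i=1: D_i=min(5*2^1,100)=10, bounds=[5,10]
  i=2: D_i=min(5*2^2,100)=20, bounds=[10,20]
  i=3: D_i=min(5*2^3,100)=40, bounds=[20,40]
  i=4: D_i=min(5*2^4,100)=80, bounds=[40,80]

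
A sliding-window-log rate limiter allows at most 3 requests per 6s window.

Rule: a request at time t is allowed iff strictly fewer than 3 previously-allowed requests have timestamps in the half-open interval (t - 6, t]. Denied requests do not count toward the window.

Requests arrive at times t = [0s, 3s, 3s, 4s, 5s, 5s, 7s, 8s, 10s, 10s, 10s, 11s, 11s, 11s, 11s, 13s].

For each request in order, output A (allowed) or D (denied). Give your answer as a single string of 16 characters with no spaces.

Answer: AAADDDADAADDDDDA

Derivation:
Tracking allowed requests in the window:
  req#1 t=0s: ALLOW
  req#2 t=3s: ALLOW
  req#3 t=3s: ALLOW
  req#4 t=4s: DENY
  req#5 t=5s: DENY
  req#6 t=5s: DENY
  req#7 t=7s: ALLOW
  req#8 t=8s: DENY
  req#9 t=10s: ALLOW
  req#10 t=10s: ALLOW
  req#11 t=10s: DENY
  req#12 t=11s: DENY
  req#13 t=11s: DENY
  req#14 t=11s: DENY
  req#15 t=11s: DENY
  req#16 t=13s: ALLOW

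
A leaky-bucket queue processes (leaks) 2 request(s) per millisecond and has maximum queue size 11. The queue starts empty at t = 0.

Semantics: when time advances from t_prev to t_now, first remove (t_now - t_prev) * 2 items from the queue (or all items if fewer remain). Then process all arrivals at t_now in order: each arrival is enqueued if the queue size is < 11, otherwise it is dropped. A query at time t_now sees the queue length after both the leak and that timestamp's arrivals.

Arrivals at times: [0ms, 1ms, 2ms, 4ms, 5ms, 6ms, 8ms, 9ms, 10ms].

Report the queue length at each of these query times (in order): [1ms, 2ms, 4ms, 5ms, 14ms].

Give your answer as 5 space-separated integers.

Queue lengths at query times:
  query t=1ms: backlog = 1
  query t=2ms: backlog = 1
  query t=4ms: backlog = 1
  query t=5ms: backlog = 1
  query t=14ms: backlog = 0

Answer: 1 1 1 1 0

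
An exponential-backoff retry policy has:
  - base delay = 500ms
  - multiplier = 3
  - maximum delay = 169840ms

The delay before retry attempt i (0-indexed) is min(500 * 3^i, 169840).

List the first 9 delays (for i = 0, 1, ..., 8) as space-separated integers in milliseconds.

Answer: 500 1500 4500 13500 40500 121500 169840 169840 169840

Derivation:
Computing each delay:
  i=0: min(500*3^0, 169840) = 500
  i=1: min(500*3^1, 169840) = 1500
  i=2: min(500*3^2, 169840) = 4500
  i=3: min(500*3^3, 169840) = 13500
  i=4: min(500*3^4, 169840) = 40500
  i=5: min(500*3^5, 169840) = 121500
  i=6: min(500*3^6, 169840) = 169840
  i=7: min(500*3^7, 169840) = 169840
  i=8: min(500*3^8, 169840) = 169840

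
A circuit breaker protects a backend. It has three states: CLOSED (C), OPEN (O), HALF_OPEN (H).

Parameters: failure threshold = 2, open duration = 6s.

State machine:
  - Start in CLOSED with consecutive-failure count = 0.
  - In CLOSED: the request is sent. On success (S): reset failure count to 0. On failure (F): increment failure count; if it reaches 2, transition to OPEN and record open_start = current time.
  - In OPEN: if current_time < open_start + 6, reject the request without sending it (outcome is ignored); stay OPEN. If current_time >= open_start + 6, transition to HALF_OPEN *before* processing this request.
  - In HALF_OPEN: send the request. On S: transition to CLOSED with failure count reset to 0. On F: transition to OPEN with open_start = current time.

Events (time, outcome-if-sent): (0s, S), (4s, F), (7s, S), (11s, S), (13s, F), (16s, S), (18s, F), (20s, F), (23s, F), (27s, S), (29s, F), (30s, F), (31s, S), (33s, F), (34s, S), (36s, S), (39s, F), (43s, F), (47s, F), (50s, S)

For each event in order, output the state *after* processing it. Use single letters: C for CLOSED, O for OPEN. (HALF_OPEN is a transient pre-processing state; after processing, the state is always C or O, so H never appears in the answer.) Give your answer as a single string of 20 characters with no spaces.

State after each event:
  event#1 t=0s outcome=S: state=CLOSED
  event#2 t=4s outcome=F: state=CLOSED
  event#3 t=7s outcome=S: state=CLOSED
  event#4 t=11s outcome=S: state=CLOSED
  event#5 t=13s outcome=F: state=CLOSED
  event#6 t=16s outcome=S: state=CLOSED
  event#7 t=18s outcome=F: state=CLOSED
  event#8 t=20s outcome=F: state=OPEN
  event#9 t=23s outcome=F: state=OPEN
  event#10 t=27s outcome=S: state=CLOSED
  event#11 t=29s outcome=F: state=CLOSED
  event#12 t=30s outcome=F: state=OPEN
  event#13 t=31s outcome=S: state=OPEN
  event#14 t=33s outcome=F: state=OPEN
  event#15 t=34s outcome=S: state=OPEN
  event#16 t=36s outcome=S: state=CLOSED
  event#17 t=39s outcome=F: state=CLOSED
  event#18 t=43s outcome=F: state=OPEN
  event#19 t=47s outcome=F: state=OPEN
  event#20 t=50s outcome=S: state=CLOSED

Answer: CCCCCCCOOCCOOOOCCOOC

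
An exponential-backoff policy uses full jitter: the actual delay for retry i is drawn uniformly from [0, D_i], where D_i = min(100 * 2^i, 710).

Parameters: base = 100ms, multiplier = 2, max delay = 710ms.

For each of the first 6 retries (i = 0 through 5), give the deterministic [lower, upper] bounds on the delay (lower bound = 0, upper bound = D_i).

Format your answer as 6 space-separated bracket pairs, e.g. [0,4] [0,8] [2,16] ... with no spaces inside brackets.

Computing bounds per retry:
  i=0: D_i=min(100*2^0,710)=100, bounds=[0,100]
  i=1: D_i=min(100*2^1,710)=200, bounds=[0,200]
  i=2: D_i=min(100*2^2,710)=400, bounds=[0,400]
  i=3: D_i=min(100*2^3,710)=710, bounds=[0,710]
  i=4: D_i=min(100*2^4,710)=710, bounds=[0,710]
  i=5: D_i=min(100*2^5,710)=710, bounds=[0,710]

Answer: [0,100] [0,200] [0,400] [0,710] [0,710] [0,710]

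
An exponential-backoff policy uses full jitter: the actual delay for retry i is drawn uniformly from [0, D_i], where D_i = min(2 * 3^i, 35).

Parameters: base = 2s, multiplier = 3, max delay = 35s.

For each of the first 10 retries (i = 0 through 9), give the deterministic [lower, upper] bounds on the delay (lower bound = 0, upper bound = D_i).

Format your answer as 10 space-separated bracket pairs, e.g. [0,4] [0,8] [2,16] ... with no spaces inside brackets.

Answer: [0,2] [0,6] [0,18] [0,35] [0,35] [0,35] [0,35] [0,35] [0,35] [0,35]

Derivation:
Computing bounds per retry:
  i=0: D_i=min(2*3^0,35)=2, bounds=[0,2]
  i=1: D_i=min(2*3^1,35)=6, bounds=[0,6]
  i=2: D_i=min(2*3^2,35)=18, bounds=[0,18]
  i=3: D_i=min(2*3^3,35)=35, bounds=[0,35]
  i=4: D_i=min(2*3^4,35)=35, bounds=[0,35]
  i=5: D_i=min(2*3^5,35)=35, bounds=[0,35]
  i=6: D_i=min(2*3^6,35)=35, bounds=[0,35]
  i=7: D_i=min(2*3^7,35)=35, bounds=[0,35]
  i=8: D_i=min(2*3^8,35)=35, bounds=[0,35]
  i=9: D_i=min(2*3^9,35)=35, bounds=[0,35]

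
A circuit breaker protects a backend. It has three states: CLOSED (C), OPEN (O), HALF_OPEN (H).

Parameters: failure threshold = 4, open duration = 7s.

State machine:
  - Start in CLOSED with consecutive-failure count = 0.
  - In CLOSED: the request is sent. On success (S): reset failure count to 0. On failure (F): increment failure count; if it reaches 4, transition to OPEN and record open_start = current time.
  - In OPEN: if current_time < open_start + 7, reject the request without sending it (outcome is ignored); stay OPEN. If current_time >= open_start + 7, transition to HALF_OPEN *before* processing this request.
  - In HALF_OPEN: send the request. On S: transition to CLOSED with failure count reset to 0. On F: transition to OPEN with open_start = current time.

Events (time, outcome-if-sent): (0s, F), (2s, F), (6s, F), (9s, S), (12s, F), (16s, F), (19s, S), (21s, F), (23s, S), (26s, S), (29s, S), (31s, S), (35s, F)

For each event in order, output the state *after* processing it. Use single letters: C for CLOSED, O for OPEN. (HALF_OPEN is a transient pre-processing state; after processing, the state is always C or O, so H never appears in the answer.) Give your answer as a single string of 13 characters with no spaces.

State after each event:
  event#1 t=0s outcome=F: state=CLOSED
  event#2 t=2s outcome=F: state=CLOSED
  event#3 t=6s outcome=F: state=CLOSED
  event#4 t=9s outcome=S: state=CLOSED
  event#5 t=12s outcome=F: state=CLOSED
  event#6 t=16s outcome=F: state=CLOSED
  event#7 t=19s outcome=S: state=CLOSED
  event#8 t=21s outcome=F: state=CLOSED
  event#9 t=23s outcome=S: state=CLOSED
  event#10 t=26s outcome=S: state=CLOSED
  event#11 t=29s outcome=S: state=CLOSED
  event#12 t=31s outcome=S: state=CLOSED
  event#13 t=35s outcome=F: state=CLOSED

Answer: CCCCCCCCCCCCC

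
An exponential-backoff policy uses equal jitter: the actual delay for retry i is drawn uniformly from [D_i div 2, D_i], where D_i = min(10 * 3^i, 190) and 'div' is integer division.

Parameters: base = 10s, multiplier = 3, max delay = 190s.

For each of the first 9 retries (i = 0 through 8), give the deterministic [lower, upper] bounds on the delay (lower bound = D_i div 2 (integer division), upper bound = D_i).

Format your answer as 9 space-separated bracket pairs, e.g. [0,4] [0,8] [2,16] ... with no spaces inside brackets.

Answer: [5,10] [15,30] [45,90] [95,190] [95,190] [95,190] [95,190] [95,190] [95,190]

Derivation:
Computing bounds per retry:
  i=0: D_i=min(10*3^0,190)=10, bounds=[5,10]
  i=1: D_i=min(10*3^1,190)=30, bounds=[15,30]
  i=2: D_i=min(10*3^2,190)=90, bounds=[45,90]
  i=3: D_i=min(10*3^3,190)=190, bounds=[95,190]
  i=4: D_i=min(10*3^4,190)=190, bounds=[95,190]
  i=5: D_i=min(10*3^5,190)=190, bounds=[95,190]
  i=6: D_i=min(10*3^6,190)=190, bounds=[95,190]
  i=7: D_i=min(10*3^7,190)=190, bounds=[95,190]
  i=8: D_i=min(10*3^8,190)=190, bounds=[95,190]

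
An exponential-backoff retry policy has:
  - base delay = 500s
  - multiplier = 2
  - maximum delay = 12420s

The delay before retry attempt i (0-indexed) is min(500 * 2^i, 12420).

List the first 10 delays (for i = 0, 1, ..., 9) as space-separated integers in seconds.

Computing each delay:
  i=0: min(500*2^0, 12420) = 500
  i=1: min(500*2^1, 12420) = 1000
  i=2: min(500*2^2, 12420) = 2000
  i=3: min(500*2^3, 12420) = 4000
  i=4: min(500*2^4, 12420) = 8000
  i=5: min(500*2^5, 12420) = 12420
  i=6: min(500*2^6, 12420) = 12420
  i=7: min(500*2^7, 12420) = 12420
  i=8: min(500*2^8, 12420) = 12420
  i=9: min(500*2^9, 12420) = 12420

Answer: 500 1000 2000 4000 8000 12420 12420 12420 12420 12420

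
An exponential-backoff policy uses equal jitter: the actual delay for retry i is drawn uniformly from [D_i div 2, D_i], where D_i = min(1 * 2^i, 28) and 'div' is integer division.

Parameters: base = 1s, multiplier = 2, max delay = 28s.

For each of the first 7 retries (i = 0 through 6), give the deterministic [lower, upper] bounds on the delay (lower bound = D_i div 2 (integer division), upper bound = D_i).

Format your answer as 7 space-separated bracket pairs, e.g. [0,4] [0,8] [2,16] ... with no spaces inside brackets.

Answer: [0,1] [1,2] [2,4] [4,8] [8,16] [14,28] [14,28]

Derivation:
Computing bounds per retry:
  i=0: D_i=min(1*2^0,28)=1, bounds=[0,1]
  i=1: D_i=min(1*2^1,28)=2, bounds=[1,2]
  i=2: D_i=min(1*2^2,28)=4, bounds=[2,4]
  i=3: D_i=min(1*2^3,28)=8, bounds=[4,8]
  i=4: D_i=min(1*2^4,28)=16, bounds=[8,16]
  i=5: D_i=min(1*2^5,28)=28, bounds=[14,28]
  i=6: D_i=min(1*2^6,28)=28, bounds=[14,28]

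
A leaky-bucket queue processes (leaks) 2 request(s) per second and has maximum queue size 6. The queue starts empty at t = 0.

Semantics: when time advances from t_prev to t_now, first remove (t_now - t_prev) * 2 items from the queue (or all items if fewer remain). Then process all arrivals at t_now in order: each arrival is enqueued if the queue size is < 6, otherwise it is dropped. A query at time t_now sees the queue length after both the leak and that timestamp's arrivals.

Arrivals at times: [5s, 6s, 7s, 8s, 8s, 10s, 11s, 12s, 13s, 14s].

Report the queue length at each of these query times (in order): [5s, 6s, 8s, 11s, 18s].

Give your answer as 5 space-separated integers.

Answer: 1 1 2 1 0

Derivation:
Queue lengths at query times:
  query t=5s: backlog = 1
  query t=6s: backlog = 1
  query t=8s: backlog = 2
  query t=11s: backlog = 1
  query t=18s: backlog = 0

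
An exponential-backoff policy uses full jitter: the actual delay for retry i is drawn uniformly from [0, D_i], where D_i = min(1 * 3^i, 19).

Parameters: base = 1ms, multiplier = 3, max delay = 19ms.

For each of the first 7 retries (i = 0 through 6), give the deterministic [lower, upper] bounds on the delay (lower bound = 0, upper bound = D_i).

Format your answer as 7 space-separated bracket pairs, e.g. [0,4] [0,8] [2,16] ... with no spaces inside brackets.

Answer: [0,1] [0,3] [0,9] [0,19] [0,19] [0,19] [0,19]

Derivation:
Computing bounds per retry:
  i=0: D_i=min(1*3^0,19)=1, bounds=[0,1]
  i=1: D_i=min(1*3^1,19)=3, bounds=[0,3]
  i=2: D_i=min(1*3^2,19)=9, bounds=[0,9]
  i=3: D_i=min(1*3^3,19)=19, bounds=[0,19]
  i=4: D_i=min(1*3^4,19)=19, bounds=[0,19]
  i=5: D_i=min(1*3^5,19)=19, bounds=[0,19]
  i=6: D_i=min(1*3^6,19)=19, bounds=[0,19]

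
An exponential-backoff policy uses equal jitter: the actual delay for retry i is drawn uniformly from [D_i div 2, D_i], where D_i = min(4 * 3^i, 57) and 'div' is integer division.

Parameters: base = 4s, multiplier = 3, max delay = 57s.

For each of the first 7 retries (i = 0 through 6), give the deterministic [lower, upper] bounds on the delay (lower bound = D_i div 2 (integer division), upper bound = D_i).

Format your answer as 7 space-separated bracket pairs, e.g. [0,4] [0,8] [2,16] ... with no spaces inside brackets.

Computing bounds per retry:
  i=0: D_i=min(4*3^0,57)=4, bounds=[2,4]
  i=1: D_i=min(4*3^1,57)=12, bounds=[6,12]
  i=2: D_i=min(4*3^2,57)=36, bounds=[18,36]
  i=3: D_i=min(4*3^3,57)=57, bounds=[28,57]
  i=4: D_i=min(4*3^4,57)=57, bounds=[28,57]
  i=5: D_i=min(4*3^5,57)=57, bounds=[28,57]
  i=6: D_i=min(4*3^6,57)=57, bounds=[28,57]

Answer: [2,4] [6,12] [18,36] [28,57] [28,57] [28,57] [28,57]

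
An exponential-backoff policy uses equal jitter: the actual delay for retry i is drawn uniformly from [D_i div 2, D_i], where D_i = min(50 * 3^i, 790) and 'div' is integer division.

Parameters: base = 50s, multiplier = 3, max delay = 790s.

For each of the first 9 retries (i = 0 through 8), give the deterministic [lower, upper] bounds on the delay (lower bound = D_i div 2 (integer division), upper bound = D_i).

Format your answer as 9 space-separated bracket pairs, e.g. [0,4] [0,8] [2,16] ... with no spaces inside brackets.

Computing bounds per retry:
  i=0: D_i=min(50*3^0,790)=50, bounds=[25,50]
  i=1: D_i=min(50*3^1,790)=150, bounds=[75,150]
  i=2: D_i=min(50*3^2,790)=450, bounds=[225,450]
  i=3: D_i=min(50*3^3,790)=790, bounds=[395,790]
  i=4: D_i=min(50*3^4,790)=790, bounds=[395,790]
  i=5: D_i=min(50*3^5,790)=790, bounds=[395,790]
  i=6: D_i=min(50*3^6,790)=790, bounds=[395,790]
  i=7: D_i=min(50*3^7,790)=790, bounds=[395,790]
  i=8: D_i=min(50*3^8,790)=790, bounds=[395,790]

Answer: [25,50] [75,150] [225,450] [395,790] [395,790] [395,790] [395,790] [395,790] [395,790]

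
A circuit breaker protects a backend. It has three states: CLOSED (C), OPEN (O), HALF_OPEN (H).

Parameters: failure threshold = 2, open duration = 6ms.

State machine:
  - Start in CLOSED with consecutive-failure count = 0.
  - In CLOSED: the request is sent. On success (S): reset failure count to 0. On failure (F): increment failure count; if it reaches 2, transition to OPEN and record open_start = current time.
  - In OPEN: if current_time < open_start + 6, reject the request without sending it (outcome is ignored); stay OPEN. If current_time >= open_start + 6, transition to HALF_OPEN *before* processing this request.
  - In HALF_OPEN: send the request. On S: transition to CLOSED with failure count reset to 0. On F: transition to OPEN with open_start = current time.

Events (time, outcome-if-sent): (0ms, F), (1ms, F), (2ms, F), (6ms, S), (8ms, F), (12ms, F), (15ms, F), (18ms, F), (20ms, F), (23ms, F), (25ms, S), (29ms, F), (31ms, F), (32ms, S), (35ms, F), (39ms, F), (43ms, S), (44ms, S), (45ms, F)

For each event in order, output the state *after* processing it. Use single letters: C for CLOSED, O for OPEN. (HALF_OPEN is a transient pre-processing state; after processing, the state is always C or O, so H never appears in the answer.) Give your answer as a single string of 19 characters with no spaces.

Answer: COOOOOOOOOOOOOOOCCC

Derivation:
State after each event:
  event#1 t=0ms outcome=F: state=CLOSED
  event#2 t=1ms outcome=F: state=OPEN
  event#3 t=2ms outcome=F: state=OPEN
  event#4 t=6ms outcome=S: state=OPEN
  event#5 t=8ms outcome=F: state=OPEN
  event#6 t=12ms outcome=F: state=OPEN
  event#7 t=15ms outcome=F: state=OPEN
  event#8 t=18ms outcome=F: state=OPEN
  event#9 t=20ms outcome=F: state=OPEN
  event#10 t=23ms outcome=F: state=OPEN
  event#11 t=25ms outcome=S: state=OPEN
  event#12 t=29ms outcome=F: state=OPEN
  event#13 t=31ms outcome=F: state=OPEN
  event#14 t=32ms outcome=S: state=OPEN
  event#15 t=35ms outcome=F: state=OPEN
  event#16 t=39ms outcome=F: state=OPEN
  event#17 t=43ms outcome=S: state=CLOSED
  event#18 t=44ms outcome=S: state=CLOSED
  event#19 t=45ms outcome=F: state=CLOSED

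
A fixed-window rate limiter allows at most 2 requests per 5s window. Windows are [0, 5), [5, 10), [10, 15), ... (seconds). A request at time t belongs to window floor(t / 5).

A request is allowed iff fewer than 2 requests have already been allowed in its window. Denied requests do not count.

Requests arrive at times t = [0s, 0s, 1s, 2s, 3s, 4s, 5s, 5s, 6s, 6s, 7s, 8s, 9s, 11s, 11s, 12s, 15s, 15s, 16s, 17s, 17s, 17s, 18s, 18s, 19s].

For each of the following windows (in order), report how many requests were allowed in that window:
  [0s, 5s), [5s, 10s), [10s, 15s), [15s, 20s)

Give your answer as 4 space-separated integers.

Processing requests:
  req#1 t=0s (window 0): ALLOW
  req#2 t=0s (window 0): ALLOW
  req#3 t=1s (window 0): DENY
  req#4 t=2s (window 0): DENY
  req#5 t=3s (window 0): DENY
  req#6 t=4s (window 0): DENY
  req#7 t=5s (window 1): ALLOW
  req#8 t=5s (window 1): ALLOW
  req#9 t=6s (window 1): DENY
  req#10 t=6s (window 1): DENY
  req#11 t=7s (window 1): DENY
  req#12 t=8s (window 1): DENY
  req#13 t=9s (window 1): DENY
  req#14 t=11s (window 2): ALLOW
  req#15 t=11s (window 2): ALLOW
  req#16 t=12s (window 2): DENY
  req#17 t=15s (window 3): ALLOW
  req#18 t=15s (window 3): ALLOW
  req#19 t=16s (window 3): DENY
  req#20 t=17s (window 3): DENY
  req#21 t=17s (window 3): DENY
  req#22 t=17s (window 3): DENY
  req#23 t=18s (window 3): DENY
  req#24 t=18s (window 3): DENY
  req#25 t=19s (window 3): DENY

Allowed counts by window: 2 2 2 2

Answer: 2 2 2 2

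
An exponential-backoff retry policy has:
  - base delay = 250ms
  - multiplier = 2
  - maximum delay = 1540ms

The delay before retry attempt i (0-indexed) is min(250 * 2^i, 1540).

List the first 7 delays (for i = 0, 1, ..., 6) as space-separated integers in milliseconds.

Answer: 250 500 1000 1540 1540 1540 1540

Derivation:
Computing each delay:
  i=0: min(250*2^0, 1540) = 250
  i=1: min(250*2^1, 1540) = 500
  i=2: min(250*2^2, 1540) = 1000
  i=3: min(250*2^3, 1540) = 1540
  i=4: min(250*2^4, 1540) = 1540
  i=5: min(250*2^5, 1540) = 1540
  i=6: min(250*2^6, 1540) = 1540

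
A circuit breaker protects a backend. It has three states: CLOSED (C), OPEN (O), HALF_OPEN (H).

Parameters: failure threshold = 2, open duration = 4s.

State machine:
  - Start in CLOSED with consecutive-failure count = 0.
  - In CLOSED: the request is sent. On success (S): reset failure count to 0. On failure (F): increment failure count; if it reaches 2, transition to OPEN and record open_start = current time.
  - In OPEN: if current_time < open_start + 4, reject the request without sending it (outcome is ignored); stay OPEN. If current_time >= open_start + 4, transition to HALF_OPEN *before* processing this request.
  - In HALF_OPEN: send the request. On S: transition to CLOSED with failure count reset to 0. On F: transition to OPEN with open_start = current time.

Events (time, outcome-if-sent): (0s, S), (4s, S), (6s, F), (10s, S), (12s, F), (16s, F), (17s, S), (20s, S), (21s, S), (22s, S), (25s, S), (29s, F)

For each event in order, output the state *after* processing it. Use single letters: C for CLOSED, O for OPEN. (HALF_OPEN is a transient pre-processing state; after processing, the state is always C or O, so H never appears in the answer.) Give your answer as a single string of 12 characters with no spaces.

State after each event:
  event#1 t=0s outcome=S: state=CLOSED
  event#2 t=4s outcome=S: state=CLOSED
  event#3 t=6s outcome=F: state=CLOSED
  event#4 t=10s outcome=S: state=CLOSED
  event#5 t=12s outcome=F: state=CLOSED
  event#6 t=16s outcome=F: state=OPEN
  event#7 t=17s outcome=S: state=OPEN
  event#8 t=20s outcome=S: state=CLOSED
  event#9 t=21s outcome=S: state=CLOSED
  event#10 t=22s outcome=S: state=CLOSED
  event#11 t=25s outcome=S: state=CLOSED
  event#12 t=29s outcome=F: state=CLOSED

Answer: CCCCCOOCCCCC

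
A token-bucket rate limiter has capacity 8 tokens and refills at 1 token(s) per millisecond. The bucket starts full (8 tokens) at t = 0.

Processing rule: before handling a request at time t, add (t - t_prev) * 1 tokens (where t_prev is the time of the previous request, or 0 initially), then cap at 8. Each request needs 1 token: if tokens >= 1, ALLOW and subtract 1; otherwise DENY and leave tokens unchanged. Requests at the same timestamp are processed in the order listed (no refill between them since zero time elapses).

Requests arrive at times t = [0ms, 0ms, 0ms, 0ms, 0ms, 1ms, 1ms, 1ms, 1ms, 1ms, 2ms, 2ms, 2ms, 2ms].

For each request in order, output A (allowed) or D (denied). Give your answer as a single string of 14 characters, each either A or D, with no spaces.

Answer: AAAAAAAAADADDD

Derivation:
Simulating step by step:
  req#1 t=0ms: ALLOW
  req#2 t=0ms: ALLOW
  req#3 t=0ms: ALLOW
  req#4 t=0ms: ALLOW
  req#5 t=0ms: ALLOW
  req#6 t=1ms: ALLOW
  req#7 t=1ms: ALLOW
  req#8 t=1ms: ALLOW
  req#9 t=1ms: ALLOW
  req#10 t=1ms: DENY
  req#11 t=2ms: ALLOW
  req#12 t=2ms: DENY
  req#13 t=2ms: DENY
  req#14 t=2ms: DENY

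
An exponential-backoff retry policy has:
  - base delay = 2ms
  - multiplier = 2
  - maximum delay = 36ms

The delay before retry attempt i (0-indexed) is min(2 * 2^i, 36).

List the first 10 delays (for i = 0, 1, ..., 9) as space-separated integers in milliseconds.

Answer: 2 4 8 16 32 36 36 36 36 36

Derivation:
Computing each delay:
  i=0: min(2*2^0, 36) = 2
  i=1: min(2*2^1, 36) = 4
  i=2: min(2*2^2, 36) = 8
  i=3: min(2*2^3, 36) = 16
  i=4: min(2*2^4, 36) = 32
  i=5: min(2*2^5, 36) = 36
  i=6: min(2*2^6, 36) = 36
  i=7: min(2*2^7, 36) = 36
  i=8: min(2*2^8, 36) = 36
  i=9: min(2*2^9, 36) = 36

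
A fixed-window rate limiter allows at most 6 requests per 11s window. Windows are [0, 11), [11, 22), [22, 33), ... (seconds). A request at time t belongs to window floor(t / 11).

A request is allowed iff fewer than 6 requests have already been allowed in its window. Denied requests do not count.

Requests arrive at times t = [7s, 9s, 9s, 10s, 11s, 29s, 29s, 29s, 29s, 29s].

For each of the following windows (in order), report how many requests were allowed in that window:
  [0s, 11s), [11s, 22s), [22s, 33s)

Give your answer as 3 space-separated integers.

Processing requests:
  req#1 t=7s (window 0): ALLOW
  req#2 t=9s (window 0): ALLOW
  req#3 t=9s (window 0): ALLOW
  req#4 t=10s (window 0): ALLOW
  req#5 t=11s (window 1): ALLOW
  req#6 t=29s (window 2): ALLOW
  req#7 t=29s (window 2): ALLOW
  req#8 t=29s (window 2): ALLOW
  req#9 t=29s (window 2): ALLOW
  req#10 t=29s (window 2): ALLOW

Allowed counts by window: 4 1 5

Answer: 4 1 5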